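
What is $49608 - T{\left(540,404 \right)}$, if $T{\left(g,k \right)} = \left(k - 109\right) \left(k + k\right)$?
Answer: $-188752$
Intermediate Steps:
$T{\left(g,k \right)} = 2 k \left(-109 + k\right)$ ($T{\left(g,k \right)} = \left(-109 + k\right) 2 k = 2 k \left(-109 + k\right)$)
$49608 - T{\left(540,404 \right)} = 49608 - 2 \cdot 404 \left(-109 + 404\right) = 49608 - 2 \cdot 404 \cdot 295 = 49608 - 238360 = -188752$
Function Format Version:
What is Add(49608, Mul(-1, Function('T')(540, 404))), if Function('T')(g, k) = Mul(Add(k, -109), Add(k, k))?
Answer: -188752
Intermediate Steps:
Function('T')(g, k) = Mul(2, k, Add(-109, k)) (Function('T')(g, k) = Mul(Add(-109, k), Mul(2, k)) = Mul(2, k, Add(-109, k)))
Add(49608, Mul(-1, Function('T')(540, 404))) = Add(49608, Mul(-1, Mul(2, 404, Add(-109, 404)))) = Add(49608, Mul(-1, Mul(2, 404, 295))) = Add(49608, Mul(-1, 238360)) = Add(49608, -238360) = -188752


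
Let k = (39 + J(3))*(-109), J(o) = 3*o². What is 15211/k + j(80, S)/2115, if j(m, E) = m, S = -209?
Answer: -2106383/1014354 ≈ -2.0766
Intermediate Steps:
k = -7194 (k = (39 + 3*3²)*(-109) = (39 + 3*9)*(-109) = (39 + 27)*(-109) = 66*(-109) = -7194)
15211/k + j(80, S)/2115 = 15211/(-7194) + 80/2115 = 15211*(-1/7194) + 80*(1/2115) = -15211/7194 + 16/423 = -2106383/1014354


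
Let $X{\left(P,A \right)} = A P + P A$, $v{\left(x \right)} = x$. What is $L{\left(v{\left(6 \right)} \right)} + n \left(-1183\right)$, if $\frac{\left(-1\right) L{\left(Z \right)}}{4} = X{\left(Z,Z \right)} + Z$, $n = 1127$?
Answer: $-1333553$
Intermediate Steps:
$X{\left(P,A \right)} = 2 A P$ ($X{\left(P,A \right)} = A P + A P = 2 A P$)
$L{\left(Z \right)} = - 8 Z^{2} - 4 Z$ ($L{\left(Z \right)} = - 4 \left(2 Z Z + Z\right) = - 4 \left(2 Z^{2} + Z\right) = - 4 \left(Z + 2 Z^{2}\right) = - 8 Z^{2} - 4 Z$)
$L{\left(v{\left(6 \right)} \right)} + n \left(-1183\right) = 4 \cdot 6 \left(-1 - 12\right) + 1127 \left(-1183\right) = 4 \cdot 6 \left(-1 - 12\right) - 1333241 = 4 \cdot 6 \left(-13\right) - 1333241 = -312 - 1333241 = -1333553$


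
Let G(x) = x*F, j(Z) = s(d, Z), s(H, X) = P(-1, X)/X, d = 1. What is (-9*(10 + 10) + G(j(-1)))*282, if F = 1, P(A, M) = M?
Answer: -50478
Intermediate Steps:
s(H, X) = 1 (s(H, X) = X/X = 1)
j(Z) = 1
G(x) = x (G(x) = x*1 = x)
(-9*(10 + 10) + G(j(-1)))*282 = (-9*(10 + 10) + 1)*282 = (-9*20 + 1)*282 = (-180 + 1)*282 = -179*282 = -50478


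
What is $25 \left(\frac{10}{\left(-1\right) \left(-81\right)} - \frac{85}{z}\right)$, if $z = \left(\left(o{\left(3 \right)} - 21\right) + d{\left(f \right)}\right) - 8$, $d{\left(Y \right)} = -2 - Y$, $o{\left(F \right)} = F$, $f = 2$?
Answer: $\frac{11975}{162} \approx 73.92$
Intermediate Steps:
$z = -30$ ($z = \left(\left(3 - 21\right) - 4\right) - 8 = \left(-18 - 4\right) - 8 = -22 - 8 = -30$)
$25 \left(\frac{10}{\left(-1\right) \left(-81\right)} - \frac{85}{z}\right) = 25 \left(\frac{10}{\left(-1\right) \left(-81\right)} - \frac{85}{-30}\right) = 25 \left(\frac{10}{81} - - \frac{17}{6}\right) = 25 \left(10 \cdot \frac{1}{81} + \frac{17}{6}\right) = 25 \left(\frac{10}{81} + \frac{17}{6}\right) = 25 \cdot \frac{479}{162} = \frac{11975}{162}$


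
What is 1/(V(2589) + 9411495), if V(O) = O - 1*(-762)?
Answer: 1/9414846 ≈ 1.0622e-7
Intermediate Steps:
V(O) = 762 + O (V(O) = O + 762 = 762 + O)
1/(V(2589) + 9411495) = 1/((762 + 2589) + 9411495) = 1/(3351 + 9411495) = 1/9414846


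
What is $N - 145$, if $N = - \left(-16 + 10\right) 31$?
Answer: $41$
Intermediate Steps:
$N = 186$ ($N = - \left(-6\right) 31 = \left(-1\right) \left(-186\right) = 186$)
$N - 145 = 186 - 145 = 41$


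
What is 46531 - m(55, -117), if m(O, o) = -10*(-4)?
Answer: 46491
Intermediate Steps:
m(O, o) = 40
46531 - m(55, -117) = 46531 - 1*40 = 46531 - 40 = 46491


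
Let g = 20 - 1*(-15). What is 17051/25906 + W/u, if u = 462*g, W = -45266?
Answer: -448473163/209450010 ≈ -2.1412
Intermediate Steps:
g = 35 (g = 20 + 15 = 35)
u = 16170 (u = 462*35 = 16170)
17051/25906 + W/u = 17051/25906 - 45266/16170 = 17051*(1/25906) - 45266*1/16170 = 17051/25906 - 22633/8085 = -448473163/209450010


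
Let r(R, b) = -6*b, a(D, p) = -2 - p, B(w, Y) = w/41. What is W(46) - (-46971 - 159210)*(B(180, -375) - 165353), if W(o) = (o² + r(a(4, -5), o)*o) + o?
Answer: -1397761841927/41 ≈ -3.4092e+10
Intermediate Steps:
B(w, Y) = w/41 (B(w, Y) = w*(1/41) = w/41)
W(o) = o - 5*o² (W(o) = (o² + (-6*o)*o) + o = (o² - 6*o²) + o = -5*o² + o = o - 5*o²)
W(46) - (-46971 - 159210)*(B(180, -375) - 165353) = 46*(1 - 5*46) - (-46971 - 159210)*((1/41)*180 - 165353) = 46*(1 - 230) - (-206181)*(180/41 - 165353) = 46*(-229) - (-206181)*(-6779293)/41 = -10534 - 1*1397761410033/41 = -10534 - 1397761410033/41 = -1397761841927/41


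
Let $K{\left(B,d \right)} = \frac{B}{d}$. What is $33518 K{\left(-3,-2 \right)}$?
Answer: $50277$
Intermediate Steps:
$33518 K{\left(-3,-2 \right)} = 33518 \left(- \frac{3}{-2}\right) = 33518 \left(\left(-3\right) \left(- \frac{1}{2}\right)\right) = 33518 \cdot \frac{3}{2} = 50277$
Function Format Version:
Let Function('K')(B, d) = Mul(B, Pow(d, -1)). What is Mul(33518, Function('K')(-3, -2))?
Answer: 50277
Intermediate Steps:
Mul(33518, Function('K')(-3, -2)) = Mul(33518, Mul(-3, Pow(-2, -1))) = Mul(33518, Mul(-3, Rational(-1, 2))) = Mul(33518, Rational(3, 2)) = 50277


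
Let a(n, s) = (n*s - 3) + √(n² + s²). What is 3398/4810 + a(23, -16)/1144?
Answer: 80877/211640 + √785/1144 ≈ 0.40664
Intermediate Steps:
a(n, s) = -3 + √(n² + s²) + n*s (a(n, s) = (-3 + n*s) + √(n² + s²) = -3 + √(n² + s²) + n*s)
3398/4810 + a(23, -16)/1144 = 3398/4810 + (-3 + √(23² + (-16)²) + 23*(-16))/1144 = 3398*(1/4810) + (-3 + √(529 + 256) - 368)*(1/1144) = 1699/2405 + (-3 + √785 - 368)*(1/1144) = 1699/2405 + (-371 + √785)*(1/1144) = 1699/2405 + (-371/1144 + √785/1144) = 80877/211640 + √785/1144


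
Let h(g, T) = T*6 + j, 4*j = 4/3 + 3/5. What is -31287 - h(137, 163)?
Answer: -1935929/60 ≈ -32265.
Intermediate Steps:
j = 29/60 (j = (4/3 + 3/5)/4 = (4*(⅓) + 3*(⅕))/4 = (4/3 + ⅗)/4 = (¼)*(29/15) = 29/60 ≈ 0.48333)
h(g, T) = 29/60 + 6*T (h(g, T) = T*6 + 29/60 = 6*T + 29/60 = 29/60 + 6*T)
-31287 - h(137, 163) = -31287 - (29/60 + 6*163) = -31287 - (29/60 + 978) = -31287 - 1*58709/60 = -31287 - 58709/60 = -1935929/60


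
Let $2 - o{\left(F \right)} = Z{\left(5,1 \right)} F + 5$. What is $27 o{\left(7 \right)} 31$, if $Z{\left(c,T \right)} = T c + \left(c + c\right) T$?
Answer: $-90396$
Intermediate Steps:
$Z{\left(c,T \right)} = 3 T c$ ($Z{\left(c,T \right)} = T c + 2 c T = T c + 2 T c = 3 T c$)
$o{\left(F \right)} = -3 - 15 F$ ($o{\left(F \right)} = 2 - \left(3 \cdot 1 \cdot 5 F + 5\right) = 2 - \left(15 F + 5\right) = 2 - \left(5 + 15 F\right) = -3 - 15 F$)
$27 o{\left(7 \right)} 31 = 27 \left(-3 - 105\right) 31 = 27 \left(-108\right) 31 = \left(-2916\right) 31 = -90396$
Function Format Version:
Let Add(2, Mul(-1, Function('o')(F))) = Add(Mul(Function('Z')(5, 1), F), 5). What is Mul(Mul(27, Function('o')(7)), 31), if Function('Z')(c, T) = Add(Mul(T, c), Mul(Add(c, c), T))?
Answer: -90396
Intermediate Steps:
Function('Z')(c, T) = Mul(3, T, c) (Function('Z')(c, T) = Add(Mul(T, c), Mul(Mul(2, c), T)) = Add(Mul(T, c), Mul(2, T, c)) = Mul(3, T, c))
Function('o')(F) = Add(-3, Mul(-15, F)) (Function('o')(F) = Add(2, Mul(-1, Add(Mul(Mul(3, 1, 5), F), 5))) = Add(2, Mul(-1, Add(Mul(15, F), 5))) = Add(2, Mul(-1, Add(5, Mul(15, F)))) = Add(2, Add(-5, Mul(-15, F))) = Add(-3, Mul(-15, F)))
Mul(Mul(27, Function('o')(7)), 31) = Mul(Mul(27, Add(-3, Mul(-15, 7))), 31) = Mul(Mul(27, Add(-3, -105)), 31) = Mul(Mul(27, -108), 31) = Mul(-2916, 31) = -90396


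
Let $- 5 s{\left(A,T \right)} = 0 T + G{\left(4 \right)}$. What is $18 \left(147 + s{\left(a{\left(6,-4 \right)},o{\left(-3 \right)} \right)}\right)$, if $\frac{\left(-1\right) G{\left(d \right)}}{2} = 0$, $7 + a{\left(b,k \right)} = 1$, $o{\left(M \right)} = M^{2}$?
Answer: $2646$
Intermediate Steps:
$a{\left(b,k \right)} = -6$ ($a{\left(b,k \right)} = -7 + 1 = -6$)
$G{\left(d \right)} = 0$ ($G{\left(d \right)} = \left(-2\right) 0 = 0$)
$s{\left(A,T \right)} = 0$ ($s{\left(A,T \right)} = - \frac{0 T + 0}{5} = - \frac{0 + 0}{5} = \left(- \frac{1}{5}\right) 0 = 0$)
$18 \left(147 + s{\left(a{\left(6,-4 \right)},o{\left(-3 \right)} \right)}\right) = 18 \left(147 + 0\right) = 18 \cdot 147 = 2646$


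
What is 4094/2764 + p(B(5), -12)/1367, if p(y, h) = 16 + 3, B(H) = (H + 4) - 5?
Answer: 2824507/1889194 ≈ 1.4951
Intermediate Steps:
B(H) = -1 + H (B(H) = (4 + H) - 5 = -1 + H)
p(y, h) = 19
4094/2764 + p(B(5), -12)/1367 = 4094/2764 + 19/1367 = 4094*(1/2764) + 19*(1/1367) = 2047/1382 + 19/1367 = 2824507/1889194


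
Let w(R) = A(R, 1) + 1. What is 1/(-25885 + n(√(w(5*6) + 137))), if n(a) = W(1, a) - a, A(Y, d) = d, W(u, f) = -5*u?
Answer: -25890/670291961 + √139/670291961 ≈ -3.8607e-5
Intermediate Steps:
w(R) = 2 (w(R) = 1 + 1 = 2)
n(a) = -5 - a (n(a) = -5*1 - a = -5 - a)
1/(-25885 + n(√(w(5*6) + 137))) = 1/(-25885 + (-5 - √(2 + 137))) = 1/(-25885 + (-5 - √139)) = 1/(-25890 - √139)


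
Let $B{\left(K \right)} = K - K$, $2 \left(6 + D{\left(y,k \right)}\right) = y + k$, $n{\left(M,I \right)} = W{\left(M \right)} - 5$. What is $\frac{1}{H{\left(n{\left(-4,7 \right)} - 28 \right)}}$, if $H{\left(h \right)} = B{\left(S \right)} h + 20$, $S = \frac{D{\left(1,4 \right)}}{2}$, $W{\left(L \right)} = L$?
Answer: $\frac{1}{20} \approx 0.05$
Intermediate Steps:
$n{\left(M,I \right)} = -5 + M$ ($n{\left(M,I \right)} = M - 5 = -5 + M$)
$D{\left(y,k \right)} = -6 + \frac{k}{2} + \frac{y}{2}$ ($D{\left(y,k \right)} = -6 + \frac{y + k}{2} = -6 + \frac{k + y}{2} = -6 + \left(\frac{k}{2} + \frac{y}{2}\right) = -6 + \frac{k}{2} + \frac{y}{2}$)
$S = - \frac{7}{4}$ ($S = \frac{-6 + \frac{1}{2} \cdot 4 + \frac{1}{2} \cdot 1}{2} = \left(-6 + 2 + \frac{1}{2}\right) \frac{1}{2} = \left(- \frac{7}{2}\right) \frac{1}{2} = - \frac{7}{4} \approx -1.75$)
$B{\left(K \right)} = 0$
$H{\left(h \right)} = 20$ ($H{\left(h \right)} = 0 h + 20 = 0 + 20 = 20$)
$\frac{1}{H{\left(n{\left(-4,7 \right)} - 28 \right)}} = \frac{1}{20}$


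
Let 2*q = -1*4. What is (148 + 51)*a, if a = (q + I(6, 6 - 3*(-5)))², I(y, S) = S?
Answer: 71839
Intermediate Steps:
q = -2 (q = (-1*4)/2 = (½)*(-4) = -2)
a = 361 (a = (-2 + (6 - 3*(-5)))² = (-2 + (6 + 15))² = (-2 + 21)² = 19² = 361)
(148 + 51)*a = (148 + 51)*361 = 199*361 = 71839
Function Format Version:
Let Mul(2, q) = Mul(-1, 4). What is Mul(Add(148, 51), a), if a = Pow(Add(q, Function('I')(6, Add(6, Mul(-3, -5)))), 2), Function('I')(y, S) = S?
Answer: 71839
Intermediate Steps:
q = -2 (q = Mul(Rational(1, 2), Mul(-1, 4)) = Mul(Rational(1, 2), -4) = -2)
a = 361 (a = Pow(Add(-2, Add(6, Mul(-3, -5))), 2) = Pow(Add(-2, Add(6, 15)), 2) = Pow(Add(-2, 21), 2) = Pow(19, 2) = 361)
Mul(Add(148, 51), a) = Mul(Add(148, 51), 361) = Mul(199, 361) = 71839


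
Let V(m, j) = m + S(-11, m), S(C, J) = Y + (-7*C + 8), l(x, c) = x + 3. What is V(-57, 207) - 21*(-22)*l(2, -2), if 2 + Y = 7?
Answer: 2343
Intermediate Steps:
l(x, c) = 3 + x
Y = 5 (Y = -2 + 7 = 5)
S(C, J) = 13 - 7*C (S(C, J) = 5 + (-7*C + 8) = 5 + (8 - 7*C) = 13 - 7*C)
V(m, j) = 90 + m (V(m, j) = m + (13 - 7*(-11)) = m + (13 + 77) = m + 90 = 90 + m)
V(-57, 207) - 21*(-22)*l(2, -2) = (90 - 57) - 21*(-22)*(3 + 2) = 33 - (-462)*5 = 33 - 1*(-2310) = 33 + 2310 = 2343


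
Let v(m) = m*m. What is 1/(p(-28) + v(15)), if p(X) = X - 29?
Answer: 1/168 ≈ 0.0059524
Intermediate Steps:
p(X) = -29 + X
v(m) = m²
1/(p(-28) + v(15)) = 1/((-29 - 28) + 15²) = 1/(-57 + 225) = 1/168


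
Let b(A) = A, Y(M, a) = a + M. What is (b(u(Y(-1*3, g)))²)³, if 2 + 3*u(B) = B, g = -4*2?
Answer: 4826809/729 ≈ 6621.1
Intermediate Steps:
g = -8
Y(M, a) = M + a
u(B) = -⅔ + B/3
(b(u(Y(-1*3, g)))²)³ = ((-⅔ + (-1*3 - 8)/3)²)³ = ((-⅔ + (-3 - 8)/3)²)³ = ((-⅔ + (⅓)*(-11))²)³ = ((-⅔ - 11/3)²)³ = ((-13/3)²)³ = (169/9)³ = 4826809/729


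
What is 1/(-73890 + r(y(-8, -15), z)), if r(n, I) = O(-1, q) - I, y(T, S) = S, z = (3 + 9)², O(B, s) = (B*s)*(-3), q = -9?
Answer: -1/74061 ≈ -1.3502e-5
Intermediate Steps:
O(B, s) = -3*B*s
z = 144 (z = 12² = 144)
r(n, I) = -27 - I (r(n, I) = -3*(-1)*(-9) - I = -27 - I)
1/(-73890 + r(y(-8, -15), z)) = 1/(-73890 + (-27 - 1*144)) = 1/(-73890 + (-27 - 144)) = 1/(-73890 - 171) = 1/(-74061) = -1/74061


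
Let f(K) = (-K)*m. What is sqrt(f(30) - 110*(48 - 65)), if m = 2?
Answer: sqrt(1810) ≈ 42.544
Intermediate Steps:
f(K) = -2*K (f(K) = -K*2 = -2*K)
sqrt(f(30) - 110*(48 - 65)) = sqrt(-2*30 - 110*(48 - 65)) = sqrt(-60 - 110*(-17)) = sqrt(-60 + 1870) = sqrt(1810)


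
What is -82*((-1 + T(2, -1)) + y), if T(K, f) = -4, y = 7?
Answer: -164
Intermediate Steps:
-82*((-1 + T(2, -1)) + y) = -82*((-1 - 4) + 7) = -82*(-5 + 7) = -82*2 = -164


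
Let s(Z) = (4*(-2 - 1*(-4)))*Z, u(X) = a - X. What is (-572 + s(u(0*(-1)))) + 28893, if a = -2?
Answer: 28305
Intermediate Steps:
u(X) = -2 - X
s(Z) = 8*Z (s(Z) = (4*(-2 + 4))*Z = (4*2)*Z = 8*Z)
(-572 + s(u(0*(-1)))) + 28893 = (-572 + 8*(-2 - 0*(-1))) + 28893 = (-572 + 8*(-2 - 1*0)) + 28893 = (-572 + 8*(-2 + 0)) + 28893 = (-572 + 8*(-2)) + 28893 = (-572 - 16) + 28893 = -588 + 28893 = 28305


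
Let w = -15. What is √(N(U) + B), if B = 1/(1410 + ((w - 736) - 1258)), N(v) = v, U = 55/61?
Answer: 2*√300387119/36539 ≈ 0.94867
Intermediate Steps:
U = 55/61 (U = 55*(1/61) = 55/61 ≈ 0.90164)
B = -1/599 (B = 1/(1410 + ((-15 - 736) - 1258)) = 1/(1410 + (-751 - 1258)) = 1/(1410 - 2009) = 1/(-599) = -1/599 ≈ -0.0016694)
√(N(U) + B) = √(55/61 - 1/599) = √(32884/36539) = 2*√300387119/36539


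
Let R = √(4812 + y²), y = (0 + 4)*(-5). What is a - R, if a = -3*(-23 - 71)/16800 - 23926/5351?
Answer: -66741303/14982800 - 2*√1303 ≈ -76.649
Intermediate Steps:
y = -20 (y = 4*(-5) = -20)
a = -66741303/14982800 (a = -3*(-94)*(1/16800) - 23926*1/5351 = 282*(1/16800) - 23926/5351 = 47/2800 - 23926/5351 = -66741303/14982800 ≈ -4.4545)
R = 2*√1303 (R = √(4812 + (-20)²) = √(4812 + 400) = √5212 = 2*√1303 ≈ 72.194)
a - R = -66741303/14982800 - 2*√1303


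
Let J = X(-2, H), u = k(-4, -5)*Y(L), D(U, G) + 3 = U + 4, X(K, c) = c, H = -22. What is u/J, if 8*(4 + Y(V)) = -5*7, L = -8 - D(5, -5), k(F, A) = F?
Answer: -67/44 ≈ -1.5227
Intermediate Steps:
D(U, G) = 1 + U (D(U, G) = -3 + (U + 4) = -3 + (4 + U) = 1 + U)
L = -14 (L = -8 - (1 + 5) = -8 - 1*6 = -8 - 6 = -14)
Y(V) = -67/8 (Y(V) = -4 + (-5*7)/8 = -4 + (⅛)*(-35) = -4 - 35/8 = -67/8)
u = 67/2 (u = -4*(-67/8) = 67/2 ≈ 33.500)
J = -22
u/J = (67/2)/(-22) = (67/2)*(-1/22) = -67/44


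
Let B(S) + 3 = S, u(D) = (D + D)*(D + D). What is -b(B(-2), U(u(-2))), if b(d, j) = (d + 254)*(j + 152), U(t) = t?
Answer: -41832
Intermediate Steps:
u(D) = 4*D² (u(D) = (2*D)*(2*D) = 4*D²)
B(S) = -3 + S
b(d, j) = (152 + j)*(254 + d) (b(d, j) = (254 + d)*(152 + j) = (152 + j)*(254 + d))
-b(B(-2), U(u(-2))) = -(38608 + 152*(-3 - 2) + 254*(4*(-2)²) + (-3 - 2)*(4*(-2)²)) = -(38608 + 152*(-5) + 254*(4*4) - 20*4) = -(38608 - 760 + 254*16 - 5*16) = -(38608 - 760 + 4064 - 80) = -1*41832 = -41832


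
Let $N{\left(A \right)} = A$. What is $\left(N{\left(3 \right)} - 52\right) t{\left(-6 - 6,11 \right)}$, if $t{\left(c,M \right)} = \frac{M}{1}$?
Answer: $-539$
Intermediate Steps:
$t{\left(c,M \right)} = M$ ($t{\left(c,M \right)} = M 1 = M$)
$\left(N{\left(3 \right)} - 52\right) t{\left(-6 - 6,11 \right)} = \left(3 - 52\right) 11 = \left(-49\right) 11 = -539$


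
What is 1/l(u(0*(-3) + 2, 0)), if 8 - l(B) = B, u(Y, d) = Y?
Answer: ⅙ ≈ 0.16667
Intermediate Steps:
l(B) = 8 - B
1/l(u(0*(-3) + 2, 0)) = 1/(8 - (0*(-3) + 2)) = 1/(8 - (0 + 2)) = 1/(8 - 1*2) = 1/(8 - 2) = 1/6 = ⅙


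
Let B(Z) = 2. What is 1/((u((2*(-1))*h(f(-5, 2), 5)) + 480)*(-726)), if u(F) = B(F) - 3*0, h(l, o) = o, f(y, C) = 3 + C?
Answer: -1/349932 ≈ -2.8577e-6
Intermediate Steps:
u(F) = 2 (u(F) = 2 - 3*0 = 2 + 0 = 2)
1/((u((2*(-1))*h(f(-5, 2), 5)) + 480)*(-726)) = 1/((2 + 480)*(-726)) = -1/726/482 = (1/482)*(-1/726) = -1/349932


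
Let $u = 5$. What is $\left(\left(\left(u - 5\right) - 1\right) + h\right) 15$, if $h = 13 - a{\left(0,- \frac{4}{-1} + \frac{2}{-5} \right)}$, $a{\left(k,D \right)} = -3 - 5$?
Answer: $300$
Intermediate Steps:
$a{\left(k,D \right)} = -8$ ($a{\left(k,D \right)} = -3 - 5 = -8$)
$h = 21$ ($h = 13 - -8 = 13 + 8 = 21$)
$\left(\left(\left(u - 5\right) - 1\right) + h\right) 15 = \left(\left(\left(5 - 5\right) - 1\right) + 21\right) 15 = \left(\left(0 - 1\right) + 21\right) 15 = \left(-1 + 21\right) 15 = 20 \cdot 15 = 300$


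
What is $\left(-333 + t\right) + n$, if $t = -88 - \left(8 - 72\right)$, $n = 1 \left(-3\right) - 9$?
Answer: $-369$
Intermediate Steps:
$n = -12$ ($n = -3 - 9 = -12$)
$t = -24$ ($t = -88 - \left(8 - 72\right) = -88 - -64 = -88 + 64 = -24$)
$\left(-333 + t\right) + n = \left(-333 - 24\right) - 12 = -357 - 12 = -369$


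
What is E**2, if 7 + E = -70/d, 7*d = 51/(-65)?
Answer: 991809049/2601 ≈ 3.8132e+5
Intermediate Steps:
d = -51/455 (d = (51/(-65))/7 = (51*(-1/65))/7 = (1/7)*(-51/65) = -51/455 ≈ -0.11209)
E = 31493/51 (E = -7 - 70/(-51/455) = -7 - 70*(-455/51) = -7 + 31850/51 = 31493/51 ≈ 617.51)
E**2 = (31493/51)**2 = 991809049/2601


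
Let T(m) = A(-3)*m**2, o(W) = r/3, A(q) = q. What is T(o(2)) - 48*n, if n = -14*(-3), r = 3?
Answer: -2019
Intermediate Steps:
o(W) = 1 (o(W) = 3/3 = 3*(1/3) = 1)
n = 42
T(m) = -3*m**2
T(o(2)) - 48*n = -3*1**2 - 48*42 = -3*1 - 2016 = -3 - 2016 = -2019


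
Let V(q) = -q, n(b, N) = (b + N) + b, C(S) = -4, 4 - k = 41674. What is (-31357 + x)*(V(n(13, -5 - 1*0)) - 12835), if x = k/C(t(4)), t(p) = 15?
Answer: 269198212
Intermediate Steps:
k = -41670 (k = 4 - 1*41674 = 4 - 41674 = -41670)
n(b, N) = N + 2*b (n(b, N) = (N + b) + b = N + 2*b)
x = 20835/2 (x = -41670/(-4) = -41670*(-1/4) = 20835/2 ≈ 10418.)
(-31357 + x)*(V(n(13, -5 - 1*0)) - 12835) = (-31357 + 20835/2)*(-((-5 - 1*0) + 2*13) - 12835) = -41879*(-((-5 + 0) + 26) - 12835)/2 = -41879*(-(-5 + 26) - 12835)/2 = -41879*(-1*21 - 12835)/2 = -41879*(-21 - 12835)/2 = -41879/2*(-12856) = 269198212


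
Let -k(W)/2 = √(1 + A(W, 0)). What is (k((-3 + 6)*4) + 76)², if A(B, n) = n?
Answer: 5476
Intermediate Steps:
k(W) = -2 (k(W) = -2*√(1 + 0) = -2*√1 = -2*1 = -2)
(k((-3 + 6)*4) + 76)² = (-2 + 76)² = 74² = 5476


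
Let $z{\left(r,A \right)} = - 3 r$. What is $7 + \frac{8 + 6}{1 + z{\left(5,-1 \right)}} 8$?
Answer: $-1$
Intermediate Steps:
$7 + \frac{8 + 6}{1 + z{\left(5,-1 \right)}} 8 = 7 + \frac{8 + 6}{1 - 15} \cdot 8 = 7 + \frac{14}{1 - 15} \cdot 8 = 7 + \frac{14}{-14} \cdot 8 = 7 + 14 \left(- \frac{1}{14}\right) 8 = 7 - 8 = -1$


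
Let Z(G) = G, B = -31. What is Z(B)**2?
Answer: 961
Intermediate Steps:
Z(B)**2 = (-31)**2 = 961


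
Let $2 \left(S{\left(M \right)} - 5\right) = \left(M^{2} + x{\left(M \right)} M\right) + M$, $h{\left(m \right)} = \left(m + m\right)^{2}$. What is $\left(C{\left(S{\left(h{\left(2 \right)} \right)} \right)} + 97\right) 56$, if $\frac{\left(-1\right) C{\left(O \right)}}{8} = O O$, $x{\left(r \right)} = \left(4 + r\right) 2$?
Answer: $-95203976$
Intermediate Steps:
$x{\left(r \right)} = 8 + 2 r$
$h{\left(m \right)} = 4 m^{2}$ ($h{\left(m \right)} = \left(2 m\right)^{2} = 4 m^{2}$)
$S{\left(M \right)} = 5 + \frac{M}{2} + \frac{M^{2}}{2} + \frac{M \left(8 + 2 M\right)}{2}$ ($S{\left(M \right)} = 5 + \frac{\left(M^{2} + \left(8 + 2 M\right) M\right) + M}{2} = 5 + \frac{\left(M^{2} + M \left(8 + 2 M\right)\right) + M}{2} = 5 + \frac{M + M^{2} + M \left(8 + 2 M\right)}{2} = 5 + \left(\frac{M}{2} + \frac{M^{2}}{2} + \frac{M \left(8 + 2 M\right)}{2}\right) = 5 + \frac{M}{2} + \frac{M^{2}}{2} + \frac{M \left(8 + 2 M\right)}{2}$)
$C{\left(O \right)} = - 8 O^{2}$ ($C{\left(O \right)} = - 8 O O = - 8 O^{2}$)
$\left(C{\left(S{\left(h{\left(2 \right)} \right)} \right)} + 97\right) 56 = \left(- 8 \left(5 + \frac{3 \left(4 \cdot 2^{2}\right)^{2}}{2} + \frac{9 \cdot 4 \cdot 2^{2}}{2}\right)^{2} + 97\right) 56 = \left(- 8 \left(5 + \frac{3 \left(4 \cdot 4\right)^{2}}{2} + \frac{9 \cdot 4 \cdot 4}{2}\right)^{2} + 97\right) 56 = \left(- 8 \left(5 + \frac{3 \cdot 16^{2}}{2} + \frac{9}{2} \cdot 16\right)^{2} + 97\right) 56 = \left(- 8 \left(5 + \frac{3}{2} \cdot 256 + 72\right)^{2} + 97\right) 56 = \left(- 8 \left(5 + 384 + 72\right)^{2} + 97\right) 56 = \left(- 8 \cdot 461^{2} + 97\right) 56 = \left(\left(-8\right) 212521 + 97\right) 56 = \left(-1700168 + 97\right) 56 = \left(-1700071\right) 56 = -95203976$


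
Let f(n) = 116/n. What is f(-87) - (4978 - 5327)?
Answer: 1043/3 ≈ 347.67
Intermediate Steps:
f(-87) - (4978 - 5327) = 116/(-87) - (4978 - 5327) = 116*(-1/87) - 1*(-349) = -4/3 + 349 = 1043/3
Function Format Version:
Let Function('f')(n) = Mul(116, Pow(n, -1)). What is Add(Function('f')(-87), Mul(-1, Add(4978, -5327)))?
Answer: Rational(1043, 3) ≈ 347.67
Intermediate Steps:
Add(Function('f')(-87), Mul(-1, Add(4978, -5327))) = Add(Mul(116, Pow(-87, -1)), Mul(-1, Add(4978, -5327))) = Add(Mul(116, Rational(-1, 87)), Mul(-1, -349)) = Add(Rational(-4, 3), 349) = Rational(1043, 3)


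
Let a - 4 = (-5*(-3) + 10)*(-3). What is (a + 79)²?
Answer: 64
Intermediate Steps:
a = -71 (a = 4 + (-5*(-3) + 10)*(-3) = 4 + (15 + 10)*(-3) = 4 + 25*(-3) = 4 - 75 = -71)
(a + 79)² = (-71 + 79)² = 8² = 64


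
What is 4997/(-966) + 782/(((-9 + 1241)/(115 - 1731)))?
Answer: -10954483/10626 ≈ -1030.9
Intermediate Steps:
4997/(-966) + 782/(((-9 + 1241)/(115 - 1731))) = 4997*(-1/966) + 782/((1232/(-1616))) = -4997/966 + 782/((1232*(-1/1616))) = -4997/966 + 782/(-77/101) = -4997/966 + 782*(-101/77) = -4997/966 - 78982/77 = -10954483/10626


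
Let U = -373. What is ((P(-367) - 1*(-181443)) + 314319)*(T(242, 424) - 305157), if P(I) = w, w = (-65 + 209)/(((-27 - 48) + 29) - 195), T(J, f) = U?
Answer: -36504265493940/241 ≈ -1.5147e+11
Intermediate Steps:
T(J, f) = -373
w = -144/241 (w = 144/((-75 + 29) - 195) = 144/(-46 - 195) = 144/(-241) = 144*(-1/241) = -144/241 ≈ -0.59751)
P(I) = -144/241
((P(-367) - 1*(-181443)) + 314319)*(T(242, 424) - 305157) = ((-144/241 - 1*(-181443)) + 314319)*(-373 - 305157) = ((-144/241 + 181443) + 314319)*(-305530) = (43727619/241 + 314319)*(-305530) = (119478498/241)*(-305530) = -36504265493940/241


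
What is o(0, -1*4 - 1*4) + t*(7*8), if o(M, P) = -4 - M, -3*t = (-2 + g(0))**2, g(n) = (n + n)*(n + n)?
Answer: -236/3 ≈ -78.667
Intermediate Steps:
g(n) = 4*n**2 (g(n) = (2*n)*(2*n) = 4*n**2)
t = -4/3 (t = -(-2 + 4*0**2)**2/3 = -(-2 + 4*0)**2/3 = -(-2 + 0)**2/3 = -1/3*(-2)**2 = -1/3*4 = -4/3 ≈ -1.3333)
o(0, -1*4 - 1*4) + t*(7*8) = (-4 - 1*0) - 28*8/3 = (-4 + 0) - 4/3*56 = -4 - 224/3 = -236/3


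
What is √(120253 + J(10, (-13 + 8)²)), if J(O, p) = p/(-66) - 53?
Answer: 5*√20943582/66 ≈ 346.70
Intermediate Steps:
J(O, p) = -53 - p/66 (J(O, p) = p*(-1/66) - 53 = -p/66 - 53 = -53 - p/66)
√(120253 + J(10, (-13 + 8)²)) = √(120253 + (-53 - (-13 + 8)²/66)) = √(120253 + (-53 - 1/66*(-5)²)) = √(120253 + (-53 - 1/66*25)) = √(120253 + (-53 - 25/66)) = √(120253 - 3523/66) = √(7933175/66) = 5*√20943582/66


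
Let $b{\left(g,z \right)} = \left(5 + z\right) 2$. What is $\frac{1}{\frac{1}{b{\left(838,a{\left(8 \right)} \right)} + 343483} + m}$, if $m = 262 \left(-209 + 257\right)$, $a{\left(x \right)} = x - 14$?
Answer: $\frac{343481}{4319617057} \approx 7.9517 \cdot 10^{-5}$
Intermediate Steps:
$a{\left(x \right)} = -14 + x$ ($a{\left(x \right)} = x - 14 = -14 + x$)
$m = 12576$ ($m = 262 \cdot 48 = 12576$)
$b{\left(g,z \right)} = 10 + 2 z$
$\frac{1}{\frac{1}{b{\left(838,a{\left(8 \right)} \right)} + 343483} + m} = \frac{1}{\frac{1}{\left(10 + 2 \left(-14 + 8\right)\right) + 343483} + 12576} = \frac{1}{\frac{1}{\left(10 + 2 \left(-6\right)\right) + 343483} + 12576} = \frac{1}{\frac{1}{\left(10 - 12\right) + 343483} + 12576} = \frac{1}{\frac{1}{-2 + 343483} + 12576} = \frac{1}{\frac{1}{343481} + 12576} = \frac{1}{\frac{4319617057}{343481}} = \frac{343481}{4319617057}$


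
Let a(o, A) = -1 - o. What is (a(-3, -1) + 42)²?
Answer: 1936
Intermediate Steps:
(a(-3, -1) + 42)² = ((-1 - 1*(-3)) + 42)² = ((-1 + 3) + 42)² = (2 + 42)² = 44² = 1936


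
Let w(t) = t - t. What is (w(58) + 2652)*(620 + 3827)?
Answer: 11793444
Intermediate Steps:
w(t) = 0
(w(58) + 2652)*(620 + 3827) = (0 + 2652)*(620 + 3827) = 2652*4447 = 11793444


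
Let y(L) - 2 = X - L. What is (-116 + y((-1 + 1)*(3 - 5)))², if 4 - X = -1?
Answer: 11881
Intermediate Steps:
X = 5 (X = 4 - 1*(-1) = 4 + 1 = 5)
y(L) = 7 - L (y(L) = 2 + (5 - L) = 7 - L)
(-116 + y((-1 + 1)*(3 - 5)))² = (-116 + (7 - (-1 + 1)*(3 - 5)))² = (-116 + (7 - 0*(-2)))² = (-116 + (7 - 1*0))² = (-116 + (7 + 0))² = (-116 + 7)² = (-109)² = 11881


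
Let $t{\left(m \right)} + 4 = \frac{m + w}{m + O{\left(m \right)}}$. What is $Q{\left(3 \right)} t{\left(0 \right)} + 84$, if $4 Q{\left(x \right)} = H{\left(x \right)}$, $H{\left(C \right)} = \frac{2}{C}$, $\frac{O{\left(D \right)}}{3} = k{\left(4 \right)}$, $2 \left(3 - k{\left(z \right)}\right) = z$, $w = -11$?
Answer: $\frac{1489}{18} \approx 82.722$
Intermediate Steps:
$k{\left(z \right)} = 3 - \frac{z}{2}$
$O{\left(D \right)} = 3$ ($O{\left(D \right)} = 3 \left(3 - 2\right) = 3 \cdot 1 = 3$)
$Q{\left(x \right)} = \frac{1}{2 x}$ ($Q{\left(x \right)} = \frac{2 \frac{1}{x}}{4} = \frac{1}{2 x}$)
$t{\left(m \right)} = -4 + \frac{-11 + m}{3 + m}$ ($t{\left(m \right)} = -4 + \frac{m - 11}{m + 3} = -4 + \frac{-11 + m}{3 + m}$)
$Q{\left(3 \right)} t{\left(0 \right)} + 84 = \frac{1}{2 \cdot 3} \frac{-23 - 0}{3 + 0} + 84 = \frac{1}{2} \cdot \frac{1}{3} \frac{-23 + 0}{3} + 84 = \frac{\frac{1}{3} \left(-23\right)}{6} + 84 = \frac{1}{6} \left(- \frac{23}{3}\right) + 84 = - \frac{23}{18} + 84 = \frac{1489}{18}$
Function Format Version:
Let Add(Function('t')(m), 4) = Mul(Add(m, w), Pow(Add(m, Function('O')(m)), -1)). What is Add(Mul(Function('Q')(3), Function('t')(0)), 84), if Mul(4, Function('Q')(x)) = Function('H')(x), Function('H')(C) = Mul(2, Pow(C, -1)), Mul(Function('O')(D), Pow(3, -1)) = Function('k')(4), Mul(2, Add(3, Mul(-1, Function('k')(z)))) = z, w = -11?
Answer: Rational(1489, 18) ≈ 82.722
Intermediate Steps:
Function('k')(z) = Add(3, Mul(Rational(-1, 2), z))
Function('O')(D) = 3 (Function('O')(D) = Mul(3, Add(3, Mul(Rational(-1, 2), 4))) = Mul(3, Add(3, -2)) = Mul(3, 1) = 3)
Function('Q')(x) = Mul(Rational(1, 2), Pow(x, -1)) (Function('Q')(x) = Mul(Rational(1, 4), Mul(2, Pow(x, -1))) = Mul(Rational(1, 2), Pow(x, -1)))
Function('t')(m) = Add(-4, Mul(Pow(Add(3, m), -1), Add(-11, m))) (Function('t')(m) = Add(-4, Mul(Add(m, -11), Pow(Add(m, 3), -1))) = Add(-4, Mul(Add(-11, m), Pow(Add(3, m), -1))) = Add(-4, Mul(Pow(Add(3, m), -1), Add(-11, m))))
Add(Mul(Function('Q')(3), Function('t')(0)), 84) = Add(Mul(Mul(Rational(1, 2), Pow(3, -1)), Mul(Pow(Add(3, 0), -1), Add(-23, Mul(-3, 0)))), 84) = Add(Mul(Mul(Rational(1, 2), Rational(1, 3)), Mul(Pow(3, -1), Add(-23, 0))), 84) = Add(Mul(Rational(1, 6), Mul(Rational(1, 3), -23)), 84) = Add(Mul(Rational(1, 6), Rational(-23, 3)), 84) = Add(Rational(-23, 18), 84) = Rational(1489, 18)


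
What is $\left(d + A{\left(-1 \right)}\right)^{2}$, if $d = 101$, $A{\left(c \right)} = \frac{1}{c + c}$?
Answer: $\frac{40401}{4} \approx 10100.0$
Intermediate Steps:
$A{\left(c \right)} = \frac{1}{2 c}$
$\left(d + A{\left(-1 \right)}\right)^{2} = \left(101 + \frac{1}{2 \left(-1\right)}\right)^{2} = \left(101 + \frac{1}{2} \left(-1\right)\right)^{2} = \left(101 - \frac{1}{2}\right)^{2} = \left(\frac{201}{2}\right)^{2} = \frac{40401}{4}$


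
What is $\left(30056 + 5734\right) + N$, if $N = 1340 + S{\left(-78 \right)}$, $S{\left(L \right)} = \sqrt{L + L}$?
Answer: $37130 + 2 i \sqrt{39} \approx 37130.0 + 12.49 i$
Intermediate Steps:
$S{\left(L \right)} = \sqrt{2} \sqrt{L}$ ($S{\left(L \right)} = \sqrt{2 L} = \sqrt{2} \sqrt{L}$)
$N = 1340 + 2 i \sqrt{39}$ ($N = 1340 + \sqrt{2} \sqrt{-78} = 1340 + \sqrt{2} i \sqrt{78} = 1340 + 2 i \sqrt{39} \approx 1340.0 + 12.49 i$)
$\left(30056 + 5734\right) + N = \left(30056 + 5734\right) + \left(1340 + 2 i \sqrt{39}\right) = 35790 + \left(1340 + 2 i \sqrt{39}\right) = 37130 + 2 i \sqrt{39}$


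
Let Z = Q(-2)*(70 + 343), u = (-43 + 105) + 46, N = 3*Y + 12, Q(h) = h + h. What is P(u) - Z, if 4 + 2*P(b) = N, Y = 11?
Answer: 3345/2 ≈ 1672.5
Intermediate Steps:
Q(h) = 2*h
N = 45 (N = 3*11 + 12 = 33 + 12 = 45)
u = 108 (u = 62 + 46 = 108)
Z = -1652 (Z = (2*(-2))*(70 + 343) = -4*413 = -1652)
P(b) = 41/2 (P(b) = -2 + (1/2)*45 = -2 + 45/2 = 41/2)
P(u) - Z = 41/2 - 1*(-1652) = 41/2 + 1652 = 3345/2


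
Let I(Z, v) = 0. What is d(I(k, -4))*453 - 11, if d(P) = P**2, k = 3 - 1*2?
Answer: -11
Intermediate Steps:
k = 1 (k = 3 - 2 = 1)
d(I(k, -4))*453 - 11 = 0**2*453 - 11 = 0*453 - 11 = 0 - 11 = -11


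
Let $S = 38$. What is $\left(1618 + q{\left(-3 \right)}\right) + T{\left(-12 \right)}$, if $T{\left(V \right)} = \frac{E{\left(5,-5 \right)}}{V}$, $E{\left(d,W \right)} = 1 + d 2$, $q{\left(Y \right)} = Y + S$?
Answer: $\frac{19825}{12} \approx 1652.1$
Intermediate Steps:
$q{\left(Y \right)} = 38 + Y$ ($q{\left(Y \right)} = Y + 38 = 38 + Y$)
$E{\left(d,W \right)} = 1 + 2 d$
$T{\left(V \right)} = \frac{11}{V}$ ($T{\left(V \right)} = \frac{1 + 2 \cdot 5}{V} = \frac{1 + 10}{V} = \frac{11}{V}$)
$\left(1618 + q{\left(-3 \right)}\right) + T{\left(-12 \right)} = \left(1618 + \left(38 - 3\right)\right) + \frac{11}{-12} = \left(1618 + 35\right) + 11 \left(- \frac{1}{12}\right) = 1653 - \frac{11}{12} = \frac{19825}{12}$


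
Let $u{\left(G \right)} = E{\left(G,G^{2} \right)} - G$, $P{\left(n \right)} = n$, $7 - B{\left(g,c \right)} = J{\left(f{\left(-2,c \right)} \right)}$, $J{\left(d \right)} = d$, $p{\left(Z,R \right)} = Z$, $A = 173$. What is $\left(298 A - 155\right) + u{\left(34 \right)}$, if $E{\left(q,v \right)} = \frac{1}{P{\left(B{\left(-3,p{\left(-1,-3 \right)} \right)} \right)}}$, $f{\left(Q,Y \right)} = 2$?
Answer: $\frac{256826}{5} \approx 51365.0$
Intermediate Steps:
$B{\left(g,c \right)} = 5$ ($B{\left(g,c \right)} = 7 - 2 = 5$)
$E{\left(q,v \right)} = \frac{1}{5}$
$u{\left(G \right)} = \frac{1}{5} - G$
$\left(298 A - 155\right) + u{\left(34 \right)} = \left(298 \cdot 173 - 155\right) + \left(\frac{1}{5} - 34\right) = \left(51554 - 155\right) + \left(\frac{1}{5} - 34\right) = 51399 - \frac{169}{5} = \frac{256826}{5}$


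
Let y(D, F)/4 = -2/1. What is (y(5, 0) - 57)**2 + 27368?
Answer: 31593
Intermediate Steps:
y(D, F) = -8 (y(D, F) = 4*(-2/1) = 4*(-2*1) = 4*(-2) = -8)
(y(5, 0) - 57)**2 + 27368 = (-8 - 57)**2 + 27368 = (-65)**2 + 27368 = 4225 + 27368 = 31593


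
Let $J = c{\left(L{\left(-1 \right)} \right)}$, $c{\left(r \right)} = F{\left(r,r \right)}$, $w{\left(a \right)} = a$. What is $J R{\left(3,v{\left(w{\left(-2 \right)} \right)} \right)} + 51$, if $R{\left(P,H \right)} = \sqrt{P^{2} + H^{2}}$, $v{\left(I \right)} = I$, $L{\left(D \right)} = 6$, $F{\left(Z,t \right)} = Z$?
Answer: $51 + 6 \sqrt{13} \approx 72.633$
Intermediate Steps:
$c{\left(r \right)} = r$
$J = 6$
$R{\left(P,H \right)} = \sqrt{H^{2} + P^{2}}$
$J R{\left(3,v{\left(w{\left(-2 \right)} \right)} \right)} + 51 = 6 \sqrt{\left(-2\right)^{2} + 3^{2}} + 51 = 6 \sqrt{4 + 9} + 51 = 6 \sqrt{13} + 51 = 51 + 6 \sqrt{13}$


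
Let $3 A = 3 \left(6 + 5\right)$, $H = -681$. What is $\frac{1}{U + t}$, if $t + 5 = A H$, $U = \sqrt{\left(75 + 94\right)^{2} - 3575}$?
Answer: $- \frac{3748}{28082515} - \frac{31 \sqrt{26}}{56165030} \approx -0.00013628$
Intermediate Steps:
$A = 11$ ($A = \frac{3 \left(6 + 5\right)}{3} = \frac{3 \cdot 11}{3} = \frac{1}{3} \cdot 33 = 11$)
$U = 31 \sqrt{26}$ ($U = \sqrt{169^{2} - 3575} = \sqrt{28561 - 3575} = \sqrt{24986} = 31 \sqrt{26} \approx 158.07$)
$t = -7496$ ($t = -5 + 11 \left(-681\right) = -5 - 7491 = -7496$)
$\frac{1}{U + t} = \frac{1}{31 \sqrt{26} - 7496} = \frac{1}{-7496 + 31 \sqrt{26}}$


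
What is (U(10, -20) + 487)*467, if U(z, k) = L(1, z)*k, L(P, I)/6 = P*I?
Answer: -332971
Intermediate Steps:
L(P, I) = 6*I*P (L(P, I) = 6*(P*I) = 6*(I*P) = 6*I*P)
U(z, k) = 6*k*z (U(z, k) = (6*z*1)*k = (6*z)*k = 6*k*z)
(U(10, -20) + 487)*467 = (6*(-20)*10 + 487)*467 = (-1200 + 487)*467 = -713*467 = -332971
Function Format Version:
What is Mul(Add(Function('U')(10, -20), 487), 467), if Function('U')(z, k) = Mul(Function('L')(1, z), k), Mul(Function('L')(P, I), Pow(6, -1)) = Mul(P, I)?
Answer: -332971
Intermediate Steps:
Function('L')(P, I) = Mul(6, I, P) (Function('L')(P, I) = Mul(6, Mul(P, I)) = Mul(6, Mul(I, P)) = Mul(6, I, P))
Function('U')(z, k) = Mul(6, k, z) (Function('U')(z, k) = Mul(Mul(6, z, 1), k) = Mul(Mul(6, z), k) = Mul(6, k, z))
Mul(Add(Function('U')(10, -20), 487), 467) = Mul(Add(Mul(6, -20, 10), 487), 467) = Mul(Add(-1200, 487), 467) = Mul(-713, 467) = -332971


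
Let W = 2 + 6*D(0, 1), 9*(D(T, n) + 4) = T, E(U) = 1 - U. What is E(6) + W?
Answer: -27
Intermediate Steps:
D(T, n) = -4 + T/9
W = -22 (W = 2 + 6*(-4 + (1/9)*0) = 2 + 6*(-4 + 0) = 2 + 6*(-4) = 2 - 24 = -22)
E(6) + W = (1 - 1*6) - 22 = (1 - 6) - 22 = -5 - 22 = -27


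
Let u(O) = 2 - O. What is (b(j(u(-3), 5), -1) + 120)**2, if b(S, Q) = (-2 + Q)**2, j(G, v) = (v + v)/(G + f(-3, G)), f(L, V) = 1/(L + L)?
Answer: 16641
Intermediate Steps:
f(L, V) = 1/(2*L)
j(G, v) = 2*v/(-1/6 + G) (j(G, v) = (v + v)/(G + (1/2)/(-3)) = (2*v)/(G + (1/2)*(-1/3)) = (2*v)/(G - 1/6) = (2*v)/(-1/6 + G) = 2*v/(-1/6 + G))
(b(j(u(-3), 5), -1) + 120)**2 = ((-2 - 1)**2 + 120)**2 = ((-3)**2 + 120)**2 = (9 + 120)**2 = 129**2 = 16641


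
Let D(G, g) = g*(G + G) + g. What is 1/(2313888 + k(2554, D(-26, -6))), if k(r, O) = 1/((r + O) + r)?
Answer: 5414/12527389633 ≈ 4.3217e-7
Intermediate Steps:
D(G, g) = g + 2*G*g (D(G, g) = g*(2*G) + g = 2*G*g + g = g + 2*G*g)
k(r, O) = 1/(O + 2*r) (k(r, O) = 1/((O + r) + r) = 1/(O + 2*r))
1/(2313888 + k(2554, D(-26, -6))) = 1/(2313888 + 1/(-6*(1 + 2*(-26)) + 2*2554)) = 1/(2313888 + 1/(-6*(1 - 52) + 5108)) = 1/(2313888 + 1/(-6*(-51) + 5108)) = 1/(2313888 + 1/(306 + 5108)) = 1/(2313888 + 1/5414) = 1/(12527389633/5414) = 5414/12527389633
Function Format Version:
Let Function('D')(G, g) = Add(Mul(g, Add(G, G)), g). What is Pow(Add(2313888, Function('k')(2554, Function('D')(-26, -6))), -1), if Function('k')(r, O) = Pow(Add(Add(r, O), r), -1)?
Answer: Rational(5414, 12527389633) ≈ 4.3217e-7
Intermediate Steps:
Function('D')(G, g) = Add(g, Mul(2, G, g)) (Function('D')(G, g) = Add(Mul(g, Mul(2, G)), g) = Add(Mul(2, G, g), g) = Add(g, Mul(2, G, g)))
Function('k')(r, O) = Pow(Add(O, Mul(2, r)), -1) (Function('k')(r, O) = Pow(Add(Add(O, r), r), -1) = Pow(Add(O, Mul(2, r)), -1))
Pow(Add(2313888, Function('k')(2554, Function('D')(-26, -6))), -1) = Pow(Add(2313888, Pow(Add(Mul(-6, Add(1, Mul(2, -26))), Mul(2, 2554)), -1)), -1) = Pow(Add(2313888, Pow(Add(Mul(-6, Add(1, -52)), 5108), -1)), -1) = Pow(Add(2313888, Pow(Add(Mul(-6, -51), 5108), -1)), -1) = Pow(Add(2313888, Pow(Add(306, 5108), -1)), -1) = Pow(Add(2313888, Pow(5414, -1)), -1) = Pow(Add(2313888, Rational(1, 5414)), -1) = Pow(Rational(12527389633, 5414), -1) = Rational(5414, 12527389633)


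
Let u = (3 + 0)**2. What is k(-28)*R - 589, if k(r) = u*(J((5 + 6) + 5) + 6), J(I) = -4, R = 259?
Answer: 4073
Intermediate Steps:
u = 9 (u = 3**2 = 9)
k(r) = 18 (k(r) = 9*(-4 + 6) = 9*2 = 18)
k(-28)*R - 589 = 18*259 - 589 = 4662 - 589 = 4073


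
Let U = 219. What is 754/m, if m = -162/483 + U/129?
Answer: 5219942/9431 ≈ 553.49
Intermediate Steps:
m = 9431/6923 (m = -162/483 + 219/129 = -162*1/483 + 219*(1/129) = -54/161 + 73/43 = 9431/6923 ≈ 1.3623)
754/m = 754/(9431/6923) = 754*(6923/9431) = 5219942/9431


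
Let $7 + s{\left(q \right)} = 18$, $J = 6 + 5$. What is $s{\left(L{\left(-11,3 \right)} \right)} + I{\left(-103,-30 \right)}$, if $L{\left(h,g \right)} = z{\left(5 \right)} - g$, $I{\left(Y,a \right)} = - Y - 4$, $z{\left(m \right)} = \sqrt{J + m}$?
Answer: $110$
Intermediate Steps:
$J = 11$
$z{\left(m \right)} = \sqrt{11 + m}$
$I{\left(Y,a \right)} = -4 - Y$
$L{\left(h,g \right)} = 4 - g$ ($L{\left(h,g \right)} = \sqrt{11 + 5} - g = \sqrt{16} - g = 4 - g$)
$s{\left(q \right)} = 11$ ($s{\left(q \right)} = -7 + 18 = 11$)
$s{\left(L{\left(-11,3 \right)} \right)} + I{\left(-103,-30 \right)} = 11 - -99 = 11 + \left(-4 + 103\right) = 11 + 99 = 110$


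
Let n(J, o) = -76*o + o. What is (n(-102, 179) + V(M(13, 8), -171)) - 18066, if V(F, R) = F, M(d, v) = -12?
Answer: -31503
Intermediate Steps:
n(J, o) = -75*o
(n(-102, 179) + V(M(13, 8), -171)) - 18066 = (-75*179 - 12) - 18066 = (-13425 - 12) - 18066 = -13437 - 18066 = -31503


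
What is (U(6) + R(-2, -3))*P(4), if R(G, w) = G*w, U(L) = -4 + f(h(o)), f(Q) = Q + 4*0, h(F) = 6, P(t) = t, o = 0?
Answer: 32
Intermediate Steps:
f(Q) = Q (f(Q) = Q + 0 = Q)
U(L) = 2 (U(L) = -4 + 6 = 2)
(U(6) + R(-2, -3))*P(4) = (2 - 2*(-3))*4 = (2 + 6)*4 = 8*4 = 32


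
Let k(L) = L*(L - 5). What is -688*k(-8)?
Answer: -71552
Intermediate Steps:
k(L) = L*(-5 + L)
-688*k(-8) = -(-5504)*(-5 - 8) = -(-5504)*(-13) = -688*104 = -71552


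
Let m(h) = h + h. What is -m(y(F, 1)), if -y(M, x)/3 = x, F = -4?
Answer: 6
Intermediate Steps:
y(M, x) = -3*x
m(h) = 2*h
-m(y(F, 1)) = -2*(-3*1) = -2*(-3) = -1*(-6) = 6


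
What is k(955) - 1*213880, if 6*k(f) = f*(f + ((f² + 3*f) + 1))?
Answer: 145558275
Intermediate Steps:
k(f) = f*(1 + f² + 4*f)/6 (k(f) = (f*(f + ((f² + 3*f) + 1)))/6 = (f*(f + (1 + f² + 3*f)))/6 = (f*(1 + f² + 4*f))/6 = f*(1 + f² + 4*f)/6)
k(955) - 1*213880 = (⅙)*955*(1 + 955² + 4*955) - 1*213880 = (⅙)*955*(1 + 912025 + 3820) - 213880 = (⅙)*955*915846 - 213880 = 145772155 - 213880 = 145558275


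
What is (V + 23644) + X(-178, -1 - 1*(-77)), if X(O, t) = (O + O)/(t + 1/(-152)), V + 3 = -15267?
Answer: 96673962/11551 ≈ 8369.3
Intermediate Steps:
V = -15270 (V = -3 - 15267 = -15270)
X(O, t) = 2*O/(-1/152 + t) (X(O, t) = (2*O)/(t - 1/152) = (2*O)/(-1/152 + t) = 2*O/(-1/152 + t))
(V + 23644) + X(-178, -1 - 1*(-77)) = (-15270 + 23644) + 304*(-178)/(-1 + 152*(-1 - 1*(-77))) = 8374 + 304*(-178)/(-1 + 152*(-1 + 77)) = 8374 + 304*(-178)/(-1 + 152*76) = 8374 + 304*(-178)/(-1 + 11552) = 8374 + 304*(-178)/11551 = 8374 + 304*(-178)*(1/11551) = 8374 - 54112/11551 = 96673962/11551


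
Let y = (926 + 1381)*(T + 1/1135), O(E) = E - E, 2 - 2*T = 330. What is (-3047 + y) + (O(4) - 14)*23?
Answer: -433246488/1135 ≈ -3.8172e+5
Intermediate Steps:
T = -164 (T = 1 - ½*330 = 1 - 165 = -164)
O(E) = 0
y = -429422673/1135 (y = (926 + 1381)*(-164 + 1/1135) = 2307*(-164 + 1/1135) = 2307*(-186139/1135) = -429422673/1135 ≈ -3.7835e+5)
(-3047 + y) + (O(4) - 14)*23 = (-3047 - 429422673/1135) + (0 - 14)*23 = -432881018/1135 - 14*23 = -432881018/1135 - 322 = -433246488/1135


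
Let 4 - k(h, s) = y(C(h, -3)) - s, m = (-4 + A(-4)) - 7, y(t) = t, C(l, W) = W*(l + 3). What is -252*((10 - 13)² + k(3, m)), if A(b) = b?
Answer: -4032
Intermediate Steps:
C(l, W) = W*(3 + l)
m = -15 (m = (-4 - 4) - 7 = -8 - 7 = -15)
k(h, s) = 13 + s + 3*h (k(h, s) = 4 - (-3*(3 + h) - s) = 4 - ((-9 - 3*h) - s) = 4 - (-9 - s - 3*h) = 4 + (9 + s + 3*h) = 13 + s + 3*h)
-252*((10 - 13)² + k(3, m)) = -252*((10 - 13)² + (13 - 15 + 3*3)) = -252*((-3)² + (13 - 15 + 9)) = -252*(9 + 7) = -252*16 = -4032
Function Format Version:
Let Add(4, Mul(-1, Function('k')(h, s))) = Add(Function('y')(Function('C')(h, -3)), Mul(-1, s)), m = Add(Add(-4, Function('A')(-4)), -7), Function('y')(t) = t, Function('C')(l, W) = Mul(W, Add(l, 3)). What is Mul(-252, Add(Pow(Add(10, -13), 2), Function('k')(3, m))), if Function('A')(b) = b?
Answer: -4032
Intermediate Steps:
Function('C')(l, W) = Mul(W, Add(3, l))
m = -15 (m = Add(Add(-4, -4), -7) = Add(-8, -7) = -15)
Function('k')(h, s) = Add(13, s, Mul(3, h)) (Function('k')(h, s) = Add(4, Mul(-1, Add(Mul(-3, Add(3, h)), Mul(-1, s)))) = Add(4, Mul(-1, Add(Add(-9, Mul(-3, h)), Mul(-1, s)))) = Add(4, Mul(-1, Add(-9, Mul(-1, s), Mul(-3, h)))) = Add(4, Add(9, s, Mul(3, h))) = Add(13, s, Mul(3, h)))
Mul(-252, Add(Pow(Add(10, -13), 2), Function('k')(3, m))) = Mul(-252, Add(Pow(Add(10, -13), 2), Add(13, -15, Mul(3, 3)))) = Mul(-252, Add(Pow(-3, 2), Add(13, -15, 9))) = Mul(-252, Add(9, 7)) = Mul(-252, 16) = -4032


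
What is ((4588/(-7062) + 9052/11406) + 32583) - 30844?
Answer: 11673883717/6712431 ≈ 1739.1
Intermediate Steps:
((4588/(-7062) + 9052/11406) + 32583) - 30844 = ((4588*(-1/7062) + 9052*(1/11406)) + 32583) - 30844 = ((-2294/3531 + 4526/5703) + 32583) - 30844 = (966208/6712431 + 32583) - 30844 = 218712105481/6712431 - 30844 = 11673883717/6712431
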